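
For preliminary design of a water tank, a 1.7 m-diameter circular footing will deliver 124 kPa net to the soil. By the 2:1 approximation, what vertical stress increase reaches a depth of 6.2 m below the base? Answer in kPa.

Δσ_z ≈ 5.74 kPa

By the 2:1 method the load spreads at 1 horizontal : 2 vertical, so at depth z the loaded area has grown by z in each plan dimension:
Δσ ≈ qD²/(D+z)² = 124×1.7²/(1.7+6.2)² = 5.742 kPa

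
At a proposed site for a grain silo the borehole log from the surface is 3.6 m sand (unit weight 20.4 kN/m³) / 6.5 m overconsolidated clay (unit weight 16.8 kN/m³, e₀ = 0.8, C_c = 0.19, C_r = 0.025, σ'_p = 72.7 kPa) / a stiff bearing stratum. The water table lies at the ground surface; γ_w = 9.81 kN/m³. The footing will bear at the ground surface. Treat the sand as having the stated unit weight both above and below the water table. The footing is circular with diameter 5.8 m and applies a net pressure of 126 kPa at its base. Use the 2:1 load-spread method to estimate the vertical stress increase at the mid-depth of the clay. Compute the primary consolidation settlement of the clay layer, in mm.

S_c ≈ 61.6 mm

Mid-depth of clay below the ground surface: z = 3.6 + 6.5/2 = 6.85 m.
Total vertical stress at mid-clay: σ_v = 20.4×3.6 + 16.8×3.25 = 128.04 kPa.
Pore pressure: u = 9.81×(6.85 − 0) = 67.198 kPa.
Initial effective stress: σ'_0 = σ_v − u = 128.04 − 67.198 = 60.842 kPa.
Stress increase at mid-clay by the 2:1 spreading method:
Δσ ≈ qD²/(D+z)² = 126×5.8²/(5.8+6.85)² = 26.488 kPa
Final effective stress: σ'_f = 60.842 + 26.488 = 87.33 kPa.
σ'_f = 87.33 > σ'_p = 72.7 kPa, so the stress path crosses the preconsolidation pressure — recompression up to σ'_p, then virgin compression beyond:
S_c = H/(1+e₀)·[C_r·log₁₀(σ'_p/σ'_0) + C_c·log₁₀(σ'_f/σ'_p)]
    = 6.5/1.8 × [0.025×log₁₀(72.7/60.842) + 0.19×log₁₀(87.33/72.7)]
    = 3.6111 × [0.0019333 + 0.01513] = 0.06162 m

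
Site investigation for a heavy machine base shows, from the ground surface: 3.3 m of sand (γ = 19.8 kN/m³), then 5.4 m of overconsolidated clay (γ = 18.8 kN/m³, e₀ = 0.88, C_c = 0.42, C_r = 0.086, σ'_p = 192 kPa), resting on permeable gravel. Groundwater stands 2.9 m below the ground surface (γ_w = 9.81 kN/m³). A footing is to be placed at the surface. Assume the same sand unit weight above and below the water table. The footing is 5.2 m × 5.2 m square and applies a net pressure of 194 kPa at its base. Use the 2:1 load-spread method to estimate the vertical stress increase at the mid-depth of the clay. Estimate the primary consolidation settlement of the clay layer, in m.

S_c ≈ 0.0426 m

Mid-depth of clay below the ground surface: z = 3.3 + 5.4/2 = 6 m.
Total vertical stress at mid-clay: σ_v = 19.8×3.3 + 18.8×2.7 = 116.1 kPa.
Pore pressure: u = 9.81×(6 − 2.9) = 30.411 kPa.
Initial effective stress: σ'_0 = σ_v − u = 116.1 − 30.411 = 85.689 kPa.
Stress increase at mid-clay by the 2:1 spreading method:
Δσ = qBL/((B+z)(L+z)) = 194×5.2×5.2/((5.2+6)(5.2+6)) = 41.819 kPa
Final effective stress: σ'_f = 85.689 + 41.819 = 127.51 kPa.
σ'_f = 127.51 ≤ σ'_p = 192 kPa, so the clay remains overconsolidated and only the recompression index applies:
S_c = C_r·H/(1+e₀)·log₁₀(σ'_f/σ'_0) = 0.086×5.4/1.88×log₁₀(127.51/85.689)
    = 0.24702 × 0.17262 = 0.04264 m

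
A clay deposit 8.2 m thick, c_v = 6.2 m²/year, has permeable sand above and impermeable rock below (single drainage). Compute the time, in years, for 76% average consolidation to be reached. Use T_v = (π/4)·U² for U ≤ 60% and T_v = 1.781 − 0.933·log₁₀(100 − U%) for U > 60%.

Drainage path length: H_d = H = 8.2 m (single drainage).
U > 60%: T_v = 1.781 − 0.933·log₁₀(100 − 76) = 0.49326.
t = T_v·H_d²/c_v = 0.49326×8.2²/6.2 = 5.349 years.

t ≈ 5.35 years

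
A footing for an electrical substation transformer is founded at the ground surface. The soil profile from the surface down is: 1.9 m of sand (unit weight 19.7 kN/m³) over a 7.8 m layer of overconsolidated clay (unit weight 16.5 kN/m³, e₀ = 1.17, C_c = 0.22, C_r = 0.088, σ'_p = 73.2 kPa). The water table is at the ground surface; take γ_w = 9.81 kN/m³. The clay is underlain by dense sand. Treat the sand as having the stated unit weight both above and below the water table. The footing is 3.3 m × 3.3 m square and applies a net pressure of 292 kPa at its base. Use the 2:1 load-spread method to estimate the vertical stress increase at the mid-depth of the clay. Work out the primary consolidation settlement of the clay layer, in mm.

S_c ≈ 112 mm

Mid-depth of clay below the ground surface: z = 1.9 + 7.8/2 = 5.8 m.
Total vertical stress at mid-clay: σ_v = 19.7×1.9 + 16.5×3.9 = 101.78 kPa.
Pore pressure: u = 9.81×(5.8 − 0) = 56.898 kPa.
Initial effective stress: σ'_0 = σ_v − u = 101.78 − 56.898 = 44.882 kPa.
Stress increase at mid-clay by the 2:1 spreading method:
Δσ = qBL/((B+z)(L+z)) = 292×3.3×3.3/((3.3+5.8)(3.3+5.8)) = 38.4 kPa
Final effective stress: σ'_f = 44.882 + 38.4 = 83.282 kPa.
σ'_f = 83.282 > σ'_p = 73.2 kPa, so the stress path crosses the preconsolidation pressure — recompression up to σ'_p, then virgin compression beyond:
S_c = H/(1+e₀)·[C_r·log₁₀(σ'_p/σ'_0) + C_c·log₁₀(σ'_f/σ'_p)]
    = 7.8/2.17 × [0.088×log₁₀(73.2/44.882) + 0.22×log₁₀(83.282/73.2)]
    = 3.5945 × [0.018695 + 0.012329] = 0.1115 m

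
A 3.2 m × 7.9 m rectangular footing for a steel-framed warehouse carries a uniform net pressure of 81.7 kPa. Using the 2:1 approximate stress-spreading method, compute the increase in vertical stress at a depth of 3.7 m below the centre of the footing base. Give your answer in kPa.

Δσ_z ≈ 25.8 kPa

By the 2:1 method the load spreads at 1 horizontal : 2 vertical, so at depth z the loaded area has grown by z in each plan dimension:
Δσ = qBL/((B+z)(L+z)) = 81.7×3.2×7.9/((3.2+3.7)(7.9+3.7)) = 25.804 kPa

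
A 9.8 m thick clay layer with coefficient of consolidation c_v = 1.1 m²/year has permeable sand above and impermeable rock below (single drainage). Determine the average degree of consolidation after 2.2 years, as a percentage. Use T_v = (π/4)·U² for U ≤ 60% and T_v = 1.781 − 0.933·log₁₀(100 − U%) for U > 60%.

Drainage path length: H_d = H = 9.8 m (single drainage).
T_v = c_v·t/H_d² = 1.1×2.2/9.8² = 0.025198.
T_v = 0.025198 corresponds to the U ≤ 60% branch:
U = √(4T_v/π) = 0.1791

U ≈ 17.9 %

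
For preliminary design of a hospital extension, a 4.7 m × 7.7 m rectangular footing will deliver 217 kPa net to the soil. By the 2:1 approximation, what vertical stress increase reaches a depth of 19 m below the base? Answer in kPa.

By the 2:1 method the load spreads at 1 horizontal : 2 vertical, so at depth z the loaded area has grown by z in each plan dimension:
Δσ = qBL/((B+z)(L+z)) = 217×4.7×7.7/((4.7+19)(7.7+19)) = 12.41 kPa

Δσ_z ≈ 12.4 kPa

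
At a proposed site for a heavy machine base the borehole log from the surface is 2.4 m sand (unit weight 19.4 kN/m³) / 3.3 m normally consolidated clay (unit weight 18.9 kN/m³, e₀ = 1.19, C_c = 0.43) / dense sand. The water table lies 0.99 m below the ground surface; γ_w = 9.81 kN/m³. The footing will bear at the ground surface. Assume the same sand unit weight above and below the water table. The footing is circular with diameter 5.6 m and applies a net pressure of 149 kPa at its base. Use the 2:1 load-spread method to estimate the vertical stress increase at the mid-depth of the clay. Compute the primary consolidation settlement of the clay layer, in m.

S_c ≈ 0.202 m

Mid-depth of clay below the ground surface: z = 2.4 + 3.3/2 = 4.05 m.
Total vertical stress at mid-clay: σ_v = 19.4×2.4 + 18.9×1.65 = 77.745 kPa.
Pore pressure: u = 9.81×(4.05 − 0.99) = 30.019 kPa.
Initial effective stress: σ'_0 = σ_v − u = 77.745 − 30.019 = 47.726 kPa.
Stress increase at mid-clay by the 2:1 spreading method:
Δσ ≈ qD²/(D+z)² = 149×5.6²/(5.6+4.05)² = 50.177 kPa
Final effective stress: σ'_f = σ'_0 + Δσ = 47.726 + 50.177 = 97.903 kPa.
Normally consolidated clay, so the full stress increment lies on the virgin compression line:
S_c = C_c·H/(1+e₀)·log₁₀(σ'_f/σ'_0) = 0.43×3.3/(1+1.19)×log₁₀(97.903/47.726)
    = 0.64795 × 0.31204 = 0.2022 m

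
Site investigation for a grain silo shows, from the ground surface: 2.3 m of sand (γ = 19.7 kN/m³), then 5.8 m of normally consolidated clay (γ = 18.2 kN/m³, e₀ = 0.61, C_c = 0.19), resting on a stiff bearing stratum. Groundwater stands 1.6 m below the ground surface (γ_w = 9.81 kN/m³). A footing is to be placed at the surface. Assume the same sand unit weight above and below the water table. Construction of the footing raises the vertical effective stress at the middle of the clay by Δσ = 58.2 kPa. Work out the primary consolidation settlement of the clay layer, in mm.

S_c ≈ 195 mm

Mid-depth of clay below the ground surface: z = 2.3 + 5.8/2 = 5.2 m.
Total vertical stress at mid-clay: σ_v = 19.7×2.3 + 18.2×2.9 = 98.09 kPa.
Pore pressure: u = 9.81×(5.2 − 1.6) = 35.316 kPa.
Initial effective stress: σ'_0 = σ_v − u = 98.09 − 35.316 = 62.774 kPa.
Final effective stress: σ'_f = σ'_0 + Δσ = 62.774 + 58.2 = 120.97 kPa.
Normally consolidated clay, so the full stress increment lies on the virgin compression line:
S_c = C_c·H/(1+e₀)·log₁₀(σ'_f/σ'_0) = 0.19×5.8/(1+0.61)×log₁₀(120.97/62.774)
    = 0.68447 × 0.2849 = 0.195 m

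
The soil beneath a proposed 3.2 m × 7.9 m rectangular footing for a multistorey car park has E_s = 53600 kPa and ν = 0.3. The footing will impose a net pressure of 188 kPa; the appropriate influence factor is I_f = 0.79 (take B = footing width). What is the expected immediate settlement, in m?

S_e ≈ 0.00807 m

Immediate (elastic) settlement: S_e = q·B·(1−ν²)/E_s · I_f.
S_e = 188 × 3.2 × (1 − 0.3²) / 53600 × 0.79
    = 188 × 3.2 × 0.91 / 53600 × 0.79
    = 0.008069 m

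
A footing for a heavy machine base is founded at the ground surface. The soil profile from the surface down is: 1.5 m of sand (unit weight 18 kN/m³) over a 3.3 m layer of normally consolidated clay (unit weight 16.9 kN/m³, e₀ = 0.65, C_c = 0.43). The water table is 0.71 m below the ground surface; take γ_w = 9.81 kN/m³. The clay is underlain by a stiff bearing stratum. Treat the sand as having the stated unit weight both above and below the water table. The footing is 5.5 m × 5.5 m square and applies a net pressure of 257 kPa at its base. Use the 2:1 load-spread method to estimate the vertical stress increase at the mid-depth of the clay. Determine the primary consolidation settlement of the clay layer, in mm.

Mid-depth of clay below the ground surface: z = 1.5 + 3.3/2 = 3.15 m.
Total vertical stress at mid-clay: σ_v = 18×1.5 + 16.9×1.65 = 54.885 kPa.
Pore pressure: u = 9.81×(3.15 − 0.71) = 23.936 kPa.
Initial effective stress: σ'_0 = σ_v − u = 54.885 − 23.936 = 30.949 kPa.
Stress increase at mid-clay by the 2:1 spreading method:
Δσ = qBL/((B+z)(L+z)) = 257×5.5×5.5/((5.5+3.15)(5.5+3.15)) = 103.9 kPa
Final effective stress: σ'_f = σ'_0 + Δσ = 30.949 + 103.9 = 134.85 kPa.
Normally consolidated clay, so the full stress increment lies on the virgin compression line:
S_c = C_c·H/(1+e₀)·log₁₀(σ'_f/σ'_0) = 0.43×3.3/(1+0.65)×log₁₀(134.85/30.949)
    = 0.86 × 0.6392 = 0.5497 m

S_c ≈ 550 mm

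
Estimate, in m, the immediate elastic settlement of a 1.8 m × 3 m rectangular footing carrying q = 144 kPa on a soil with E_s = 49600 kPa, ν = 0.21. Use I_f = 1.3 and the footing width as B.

Immediate (elastic) settlement: S_e = q·B·(1−ν²)/E_s · I_f.
S_e = 144 × 1.8 × (1 − 0.21²) / 49600 × 1.3
    = 144 × 1.8 × 0.9559 / 49600 × 1.3
    = 0.006494 m

S_e ≈ 0.00649 m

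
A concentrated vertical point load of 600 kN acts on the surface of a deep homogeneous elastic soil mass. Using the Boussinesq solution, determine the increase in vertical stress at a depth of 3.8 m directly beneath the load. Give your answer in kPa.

Boussinesq vertical stress below a point load on an elastic half-space:
Δσ_z = 3P/(2πz²) · [1 + (r/z)²]^(−5/2)
r/z = 0/3.8 = 0; [1+(r/z)²]^(−5/2) = 1.
Δσ_z = 3×600/(2π×3.8²) × 1 = 19.839 × 1 = 19.84 kPa

Δσ_z ≈ 19.8 kPa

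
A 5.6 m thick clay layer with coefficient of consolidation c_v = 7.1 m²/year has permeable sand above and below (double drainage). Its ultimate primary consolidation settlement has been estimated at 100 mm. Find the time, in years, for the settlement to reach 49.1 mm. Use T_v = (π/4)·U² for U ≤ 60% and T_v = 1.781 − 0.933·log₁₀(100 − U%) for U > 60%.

t ≈ 0.209 years

Drainage path length: H_d = H/2 = 2.8 m (double drainage).
U = S(t)/S_ult = 49.1/100 = 0.491.
U ≤ 60%: T_v = (π/4)·U² = (π/4)×0.491² = 0.18934.
t = T_v·H_d²/c_v = 0.18934×2.8²/7.1 = 0.2091 years.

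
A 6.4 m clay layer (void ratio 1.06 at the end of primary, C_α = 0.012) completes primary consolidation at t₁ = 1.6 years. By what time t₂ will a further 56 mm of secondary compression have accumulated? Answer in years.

S_s = C_α·H/(1+e_p)·log₁₀(t₂/t₁) ⇒ log₁₀(t₂/t₁) = S_s·(1+e_p)/(C_α·H).
log₁₀(t₂/t₁) = 0.056 × (1+1.06) / (0.012×6.4) = 1.502
t₂ = t₁ × 10^1.502 = 1.6 × 31.77 = 50.84 years

t₂ ≈ 50.8 years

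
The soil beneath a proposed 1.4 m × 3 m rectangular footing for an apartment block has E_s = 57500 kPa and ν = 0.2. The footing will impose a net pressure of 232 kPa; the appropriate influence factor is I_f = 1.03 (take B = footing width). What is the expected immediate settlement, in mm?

Immediate (elastic) settlement: S_e = q·B·(1−ν²)/E_s · I_f.
S_e = 232 × 1.4 × (1 − 0.2²) / 57500 × 1.03
    = 232 × 1.4 × 0.96 / 57500 × 1.03
    = 0.005585 m = 5.585 mm

S_e ≈ 5.59 mm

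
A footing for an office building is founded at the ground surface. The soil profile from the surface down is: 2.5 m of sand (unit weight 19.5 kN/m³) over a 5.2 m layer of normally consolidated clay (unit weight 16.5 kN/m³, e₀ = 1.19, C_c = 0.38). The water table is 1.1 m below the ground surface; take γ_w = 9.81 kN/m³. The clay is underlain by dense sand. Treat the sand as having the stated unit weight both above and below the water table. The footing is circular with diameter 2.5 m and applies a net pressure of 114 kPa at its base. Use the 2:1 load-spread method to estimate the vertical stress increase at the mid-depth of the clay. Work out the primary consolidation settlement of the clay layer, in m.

Mid-depth of clay below the ground surface: z = 2.5 + 5.2/2 = 5.1 m.
Total vertical stress at mid-clay: σ_v = 19.5×2.5 + 16.5×2.6 = 91.65 kPa.
Pore pressure: u = 9.81×(5.1 − 1.1) = 39.24 kPa.
Initial effective stress: σ'_0 = σ_v − u = 91.65 − 39.24 = 52.41 kPa.
Stress increase at mid-clay by the 2:1 spreading method:
Δσ ≈ qD²/(D+z)² = 114×2.5²/(2.5+5.1)² = 12.336 kPa
Final effective stress: σ'_f = σ'_0 + Δσ = 52.41 + 12.336 = 64.746 kPa.
Normally consolidated clay, so the full stress increment lies on the virgin compression line:
S_c = C_c·H/(1+e₀)·log₁₀(σ'_f/σ'_0) = 0.38×5.2/(1+1.19)×log₁₀(64.746/52.41)
    = 0.90228 × 0.091799 = 0.08283 m

S_c ≈ 0.0828 m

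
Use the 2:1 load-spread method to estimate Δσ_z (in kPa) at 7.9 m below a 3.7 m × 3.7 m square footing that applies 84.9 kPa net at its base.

By the 2:1 method the load spreads at 1 horizontal : 2 vertical, so at depth z the loaded area has grown by z in each plan dimension:
Δσ = qBL/((B+z)(L+z)) = 84.9×3.7×3.7/((3.7+7.9)(3.7+7.9)) = 8.6376 kPa

Δσ_z ≈ 8.64 kPa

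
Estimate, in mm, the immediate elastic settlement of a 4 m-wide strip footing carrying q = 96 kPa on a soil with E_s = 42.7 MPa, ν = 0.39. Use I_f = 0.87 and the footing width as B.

Immediate (elastic) settlement: S_e = q·B·(1−ν²)/E_s · I_f.
E_s = 42.7 MPa = 42700 kPa.
S_e = 96 × 4 × (1 − 0.39²) / 42700 × 0.87
    = 96 × 4 × 0.8479 / 42700 × 0.87
    = 0.006634 m = 6.634 mm

S_e ≈ 6.63 mm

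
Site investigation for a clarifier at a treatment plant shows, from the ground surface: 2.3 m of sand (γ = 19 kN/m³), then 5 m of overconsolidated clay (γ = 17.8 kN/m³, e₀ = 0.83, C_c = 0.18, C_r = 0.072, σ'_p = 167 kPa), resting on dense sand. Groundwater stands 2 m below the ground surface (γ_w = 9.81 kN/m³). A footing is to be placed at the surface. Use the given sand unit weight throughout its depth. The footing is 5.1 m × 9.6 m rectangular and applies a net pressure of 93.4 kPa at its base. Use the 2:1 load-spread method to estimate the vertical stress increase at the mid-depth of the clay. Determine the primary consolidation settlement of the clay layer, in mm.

S_c ≈ 36.2 mm

Mid-depth of clay below the ground surface: z = 2.3 + 5/2 = 4.8 m.
Total vertical stress at mid-clay: σ_v = 19×2.3 + 17.8×2.5 = 88.2 kPa.
Pore pressure: u = 9.81×(4.8 − 2) = 27.468 kPa.
Initial effective stress: σ'_0 = σ_v − u = 88.2 − 27.468 = 60.732 kPa.
Stress increase at mid-clay by the 2:1 spreading method:
Δσ = qBL/((B+z)(L+z)) = 93.4×5.1×9.6/((5.1+4.8)(9.6+4.8)) = 32.077 kPa
Final effective stress: σ'_f = 60.732 + 32.077 = 92.809 kPa.
σ'_f = 92.809 ≤ σ'_p = 167 kPa, so the clay remains overconsolidated and only the recompression index applies:
S_c = C_r·H/(1+e₀)·log₁₀(σ'_f/σ'_0) = 0.072×5/1.83×log₁₀(92.809/60.732)
    = 0.19672 × 0.18417 = 0.03623 m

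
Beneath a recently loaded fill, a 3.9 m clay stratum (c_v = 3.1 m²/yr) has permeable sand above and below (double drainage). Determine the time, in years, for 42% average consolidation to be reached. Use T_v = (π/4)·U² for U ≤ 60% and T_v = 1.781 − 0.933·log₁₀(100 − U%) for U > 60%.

Drainage path length: H_d = H/2 = 1.95 m (double drainage).
U ≤ 60%: T_v = (π/4)·U² = (π/4)×0.42² = 0.13854.
t = T_v·H_d²/c_v = 0.13854×1.95²/3.1 = 0.1699 years.

t ≈ 0.17 years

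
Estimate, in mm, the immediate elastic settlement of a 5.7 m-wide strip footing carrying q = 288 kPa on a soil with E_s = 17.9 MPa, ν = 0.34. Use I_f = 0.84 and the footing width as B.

Immediate (elastic) settlement: S_e = q·B·(1−ν²)/E_s · I_f.
E_s = 17.9 MPa = 17900 kPa.
S_e = 288 × 5.7 × (1 − 0.34²) / 17900 × 0.84
    = 288 × 5.7 × 0.8844 / 17900 × 0.84
    = 0.06813 m = 68.13 mm

S_e ≈ 68.1 mm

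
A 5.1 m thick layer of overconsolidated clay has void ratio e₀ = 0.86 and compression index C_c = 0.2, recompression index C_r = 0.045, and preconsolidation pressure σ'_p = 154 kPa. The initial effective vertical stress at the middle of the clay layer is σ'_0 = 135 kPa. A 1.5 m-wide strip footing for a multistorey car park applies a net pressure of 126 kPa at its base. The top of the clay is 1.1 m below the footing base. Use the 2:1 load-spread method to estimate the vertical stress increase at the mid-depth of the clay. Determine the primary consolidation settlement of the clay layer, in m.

S_c ≈ 0.033 m

Mid-depth of clay below the footing base: z = 1.1 + 5.1/2 = 3.65 m.
Stress increase at mid-clay by the 2:1 spreading method:
Δσ = qB/(B+z) = 126×1.5/(1.5+3.65) = 36.699 kPa
Final effective stress: σ'_f = 135 + 36.699 = 171.7 kPa.
σ'_f = 171.7 > σ'_p = 154 kPa, so the stress path crosses the preconsolidation pressure — recompression up to σ'_p, then virgin compression beyond:
S_c = H/(1+e₀)·[C_r·log₁₀(σ'_p/σ'_0) + C_c·log₁₀(σ'_f/σ'_p)]
    = 5.1/1.86 × [0.045×log₁₀(154/135) + 0.2×log₁₀(171.7/154)]
    = 2.7419 × [0.0025734 + 0.0094499] = 0.03297 m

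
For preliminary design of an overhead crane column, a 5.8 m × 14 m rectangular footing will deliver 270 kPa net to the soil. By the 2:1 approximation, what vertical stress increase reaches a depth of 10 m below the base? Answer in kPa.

By the 2:1 method the load spreads at 1 horizontal : 2 vertical, so at depth z the loaded area has grown by z in each plan dimension:
Δσ = qBL/((B+z)(L+z)) = 270×5.8×14/((5.8+10)(14+10)) = 57.816 kPa

Δσ_z ≈ 57.8 kPa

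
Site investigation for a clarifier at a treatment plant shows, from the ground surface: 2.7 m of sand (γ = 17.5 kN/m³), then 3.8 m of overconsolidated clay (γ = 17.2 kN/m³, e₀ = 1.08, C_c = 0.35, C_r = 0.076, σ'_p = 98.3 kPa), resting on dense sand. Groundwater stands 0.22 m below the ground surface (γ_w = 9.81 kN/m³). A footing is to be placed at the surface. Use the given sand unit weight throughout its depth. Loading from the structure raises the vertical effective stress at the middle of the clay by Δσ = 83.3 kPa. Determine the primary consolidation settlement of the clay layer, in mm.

S_c ≈ 115 mm

Mid-depth of clay below the ground surface: z = 2.7 + 3.8/2 = 4.6 m.
Total vertical stress at mid-clay: σ_v = 17.5×2.7 + 17.2×1.9 = 79.93 kPa.
Pore pressure: u = 9.81×(4.6 − 0.22) = 42.968 kPa.
Initial effective stress: σ'_0 = σ_v − u = 79.93 − 42.968 = 36.962 kPa.
Final effective stress: σ'_f = 36.962 + 83.3 = 120.26 kPa.
σ'_f = 120.26 > σ'_p = 98.3 kPa, so the stress path crosses the preconsolidation pressure — recompression up to σ'_p, then virgin compression beyond:
S_c = H/(1+e₀)·[C_r·log₁₀(σ'_p/σ'_0) + C_c·log₁₀(σ'_f/σ'_p)]
    = 3.8/2.08 × [0.076×log₁₀(98.3/36.962) + 0.35×log₁₀(120.26/98.3)]
    = 1.8269 × [0.032285 + 0.030649] = 0.115 m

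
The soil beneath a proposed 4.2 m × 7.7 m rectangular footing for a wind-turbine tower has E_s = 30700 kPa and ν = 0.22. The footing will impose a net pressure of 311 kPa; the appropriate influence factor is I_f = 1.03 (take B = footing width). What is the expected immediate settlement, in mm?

Immediate (elastic) settlement: S_e = q·B·(1−ν²)/E_s · I_f.
S_e = 311 × 4.2 × (1 − 0.22²) / 30700 × 1.03
    = 311 × 4.2 × 0.9516 / 30700 × 1.03
    = 0.0417 m = 41.7 mm

S_e ≈ 41.7 mm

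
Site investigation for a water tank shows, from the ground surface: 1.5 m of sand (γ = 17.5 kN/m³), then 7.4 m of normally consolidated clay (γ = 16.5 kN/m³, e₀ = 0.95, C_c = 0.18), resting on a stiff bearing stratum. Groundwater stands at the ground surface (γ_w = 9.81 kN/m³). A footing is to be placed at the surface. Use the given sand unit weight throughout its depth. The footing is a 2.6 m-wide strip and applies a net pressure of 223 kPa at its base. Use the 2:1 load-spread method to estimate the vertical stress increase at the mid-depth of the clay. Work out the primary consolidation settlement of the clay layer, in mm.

S_c ≈ 331 mm

Mid-depth of clay below the ground surface: z = 1.5 + 7.4/2 = 5.2 m.
Total vertical stress at mid-clay: σ_v = 17.5×1.5 + 16.5×3.7 = 87.3 kPa.
Pore pressure: u = 9.81×(5.2 − 0) = 51.012 kPa.
Initial effective stress: σ'_0 = σ_v − u = 87.3 − 51.012 = 36.288 kPa.
Stress increase at mid-clay by the 2:1 spreading method:
Δσ = qB/(B+z) = 223×2.6/(2.6+5.2) = 74.333 kPa
Final effective stress: σ'_f = σ'_0 + Δσ = 36.288 + 74.333 = 110.62 kPa.
Normally consolidated clay, so the full stress increment lies on the virgin compression line:
S_c = C_c·H/(1+e₀)·log₁₀(σ'_f/σ'_0) = 0.18×7.4/(1+0.95)×log₁₀(110.62/36.288)
    = 0.68308 × 0.48407 = 0.3307 m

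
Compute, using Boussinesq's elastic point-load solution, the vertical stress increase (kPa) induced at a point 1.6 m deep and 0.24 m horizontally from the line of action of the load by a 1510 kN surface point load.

Δσ_z ≈ 266 kPa

Boussinesq vertical stress below a point load on an elastic half-space:
Δσ_z = 3P/(2πz²) · [1 + (r/z)²]^(−5/2)
r/z = 0.24/1.6 = 0.15; [1+(r/z)²]^(−5/2) = 0.94589.
Δσ_z = 3×1510/(2π×1.6²) × 0.94589 = 281.63 × 0.94589 = 266.4 kPa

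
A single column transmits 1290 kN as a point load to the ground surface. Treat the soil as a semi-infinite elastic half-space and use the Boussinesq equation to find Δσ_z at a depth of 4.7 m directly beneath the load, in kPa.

Boussinesq vertical stress below a point load on an elastic half-space:
Δσ_z = 3P/(2πz²) · [1 + (r/z)²]^(−5/2)
r/z = 0/4.7 = 0; [1+(r/z)²]^(−5/2) = 1.
Δσ_z = 3×1290/(2π×4.7²) × 1 = 27.883 × 1 = 27.88 kPa

Δσ_z ≈ 27.9 kPa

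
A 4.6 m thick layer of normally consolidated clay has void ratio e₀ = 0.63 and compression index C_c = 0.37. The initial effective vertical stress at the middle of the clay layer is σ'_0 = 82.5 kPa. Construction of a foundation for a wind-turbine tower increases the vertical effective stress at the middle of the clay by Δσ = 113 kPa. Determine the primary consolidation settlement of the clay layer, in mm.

S_c ≈ 391 mm

Final effective stress: σ'_f = σ'_0 + Δσ = 82.5 + 113 = 195.5 kPa.
Normally consolidated clay, so the full stress increment lies on the virgin compression line:
S_c = C_c·H/(1+e₀)·log₁₀(σ'_f/σ'_0) = 0.37×4.6/(1+0.63)×log₁₀(195.5/82.5)
    = 1.0442 × 0.37469 = 0.3913 m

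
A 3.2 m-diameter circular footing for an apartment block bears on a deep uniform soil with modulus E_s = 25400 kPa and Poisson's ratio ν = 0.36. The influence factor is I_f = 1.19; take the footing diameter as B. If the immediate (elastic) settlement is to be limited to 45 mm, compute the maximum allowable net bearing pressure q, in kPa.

q ≈ 345 kPa

S_e = q·B·(1−ν²)/E_s · I_f  ⇒  q = S_e·E_s / (B·(1−ν²)·I_f).
q = 0.045 × 25400 / (3.2 × 0.8704 × 1.19) = 344.9 kPa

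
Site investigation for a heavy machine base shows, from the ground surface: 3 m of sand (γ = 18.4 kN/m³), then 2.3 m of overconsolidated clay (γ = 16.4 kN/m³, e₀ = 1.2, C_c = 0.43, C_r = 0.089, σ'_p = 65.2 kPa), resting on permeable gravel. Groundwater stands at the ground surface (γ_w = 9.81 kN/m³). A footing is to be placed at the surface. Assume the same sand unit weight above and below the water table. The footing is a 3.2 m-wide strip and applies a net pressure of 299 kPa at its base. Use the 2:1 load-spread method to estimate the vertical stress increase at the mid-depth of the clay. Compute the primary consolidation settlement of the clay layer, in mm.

S_c ≈ 207 mm

Mid-depth of clay below the ground surface: z = 3 + 2.3/2 = 4.15 m.
Total vertical stress at mid-clay: σ_v = 18.4×3 + 16.4×1.15 = 74.06 kPa.
Pore pressure: u = 9.81×(4.15 − 0) = 40.712 kPa.
Initial effective stress: σ'_0 = σ_v − u = 74.06 − 40.712 = 33.348 kPa.
Stress increase at mid-clay by the 2:1 spreading method:
Δσ = qB/(B+z) = 299×3.2/(3.2+4.15) = 130.18 kPa
Final effective stress: σ'_f = 33.348 + 130.18 = 163.53 kPa.
σ'_f = 163.53 > σ'_p = 65.2 kPa, so the stress path crosses the preconsolidation pressure — recompression up to σ'_p, then virgin compression beyond:
S_c = H/(1+e₀)·[C_r·log₁₀(σ'_p/σ'_0) + C_c·log₁₀(σ'_f/σ'_p)]
    = 2.3/2.2 × [0.089×log₁₀(65.2/33.348) + 0.43×log₁₀(163.53/65.2)]
    = 1.0455 × [0.025915 + 0.17172] = 0.2066 m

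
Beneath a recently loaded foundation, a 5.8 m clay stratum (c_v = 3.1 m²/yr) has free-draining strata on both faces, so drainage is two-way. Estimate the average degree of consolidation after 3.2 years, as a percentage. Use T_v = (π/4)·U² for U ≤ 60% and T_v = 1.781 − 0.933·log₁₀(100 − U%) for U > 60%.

Drainage path length: H_d = H/2 = 2.9 m (double drainage).
T_v = c_v·t/H_d² = 3.1×3.2/2.9² = 1.1795.
T_v = 1.1795 corresponds to the U > 60% branch:
U = 1 − 10^((1.781 − T_v)/0.933)/100 = 0.9559

U ≈ 95.6 %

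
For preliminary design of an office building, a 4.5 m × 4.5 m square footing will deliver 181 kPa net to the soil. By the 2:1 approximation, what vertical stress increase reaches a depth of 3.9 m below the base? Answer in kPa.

By the 2:1 method the load spreads at 1 horizontal : 2 vertical, so at depth z the loaded area has grown by z in each plan dimension:
Δσ = qBL/((B+z)(L+z)) = 181×4.5×4.5/((4.5+3.9)(4.5+3.9)) = 51.945 kPa

Δσ_z ≈ 51.9 kPa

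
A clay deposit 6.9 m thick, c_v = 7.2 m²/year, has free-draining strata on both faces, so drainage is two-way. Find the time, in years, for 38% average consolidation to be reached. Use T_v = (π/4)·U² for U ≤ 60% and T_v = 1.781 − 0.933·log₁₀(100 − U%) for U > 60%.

Drainage path length: H_d = H/2 = 3.45 m (double drainage).
U ≤ 60%: T_v = (π/4)·U² = (π/4)×0.38² = 0.11341.
t = T_v·H_d²/c_v = 0.11341×3.45²/7.2 = 0.1875 years.

t ≈ 0.187 years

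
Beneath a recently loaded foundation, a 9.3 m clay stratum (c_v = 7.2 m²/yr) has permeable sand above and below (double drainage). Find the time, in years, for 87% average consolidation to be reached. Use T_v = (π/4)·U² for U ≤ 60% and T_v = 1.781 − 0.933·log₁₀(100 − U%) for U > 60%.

t ≈ 2.23 years

Drainage path length: H_d = H/2 = 4.65 m (double drainage).
U > 60%: T_v = 1.781 − 0.933·log₁₀(100 − 87) = 0.74169.
t = T_v·H_d²/c_v = 0.74169×4.65²/7.2 = 2.227 years.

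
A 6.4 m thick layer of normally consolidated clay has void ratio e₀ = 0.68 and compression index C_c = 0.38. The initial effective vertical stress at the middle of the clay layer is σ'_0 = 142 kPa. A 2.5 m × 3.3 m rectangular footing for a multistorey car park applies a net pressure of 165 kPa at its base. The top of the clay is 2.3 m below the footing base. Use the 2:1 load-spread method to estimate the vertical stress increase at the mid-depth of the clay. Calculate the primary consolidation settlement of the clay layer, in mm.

Mid-depth of clay below the footing base: z = 2.3 + 6.4/2 = 5.5 m.
Stress increase at mid-clay by the 2:1 spreading method:
Δσ = qBL/((B+z)(L+z)) = 165×2.5×3.3/((2.5+5.5)(3.3+5.5)) = 19.336 kPa
Final effective stress: σ'_f = σ'_0 + Δσ = 142 + 19.336 = 161.34 kPa.
Normally consolidated clay, so the full stress increment lies on the virgin compression line:
S_c = C_c·H/(1+e₀)·log₁₀(σ'_f/σ'_0) = 0.38×6.4/(1+0.68)×log₁₀(161.34/142)
    = 1.4476 × 0.055454 = 0.08028 m

S_c ≈ 80.3 mm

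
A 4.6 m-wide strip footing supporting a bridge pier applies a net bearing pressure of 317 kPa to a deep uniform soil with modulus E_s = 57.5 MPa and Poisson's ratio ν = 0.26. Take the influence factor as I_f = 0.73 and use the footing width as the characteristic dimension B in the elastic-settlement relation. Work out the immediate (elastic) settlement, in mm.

S_e ≈ 17.3 mm

Immediate (elastic) settlement: S_e = q·B·(1−ν²)/E_s · I_f.
E_s = 57.5 MPa = 57500 kPa.
S_e = 317 × 4.6 × (1 − 0.26²) / 57500 × 0.73
    = 317 × 4.6 × 0.9324 / 57500 × 0.73
    = 0.01726 m = 17.26 mm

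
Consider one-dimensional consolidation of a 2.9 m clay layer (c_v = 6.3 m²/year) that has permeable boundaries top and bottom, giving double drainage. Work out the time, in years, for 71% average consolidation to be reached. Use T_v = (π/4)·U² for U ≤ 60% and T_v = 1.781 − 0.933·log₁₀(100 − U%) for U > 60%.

Drainage path length: H_d = H/2 = 1.45 m (double drainage).
U > 60%: T_v = 1.781 − 0.933·log₁₀(100 − 71) = 0.41658.
t = T_v·H_d²/c_v = 0.41658×1.45²/6.3 = 0.139 years.

t ≈ 0.139 years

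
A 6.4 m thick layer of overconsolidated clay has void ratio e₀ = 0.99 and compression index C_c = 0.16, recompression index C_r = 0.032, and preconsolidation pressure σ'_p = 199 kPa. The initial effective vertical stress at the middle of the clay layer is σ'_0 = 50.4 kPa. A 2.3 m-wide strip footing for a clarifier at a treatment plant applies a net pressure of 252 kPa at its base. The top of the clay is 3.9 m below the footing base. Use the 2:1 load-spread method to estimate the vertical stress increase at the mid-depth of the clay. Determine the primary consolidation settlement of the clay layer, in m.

Mid-depth of clay below the footing base: z = 3.9 + 6.4/2 = 7.1 m.
Stress increase at mid-clay by the 2:1 spreading method:
Δσ = qB/(B+z) = 252×2.3/(2.3+7.1) = 61.66 kPa
Final effective stress: σ'_f = 50.4 + 61.66 = 112.06 kPa.
σ'_f = 112.06 ≤ σ'_p = 199 kPa, so the clay remains overconsolidated and only the recompression index applies:
S_c = C_r·H/(1+e₀)·log₁₀(σ'_f/σ'_0) = 0.032×6.4/1.99×log₁₀(112.06/50.4)
    = 0.10292 × 0.34702 = 0.03571 m

S_c ≈ 0.0357 m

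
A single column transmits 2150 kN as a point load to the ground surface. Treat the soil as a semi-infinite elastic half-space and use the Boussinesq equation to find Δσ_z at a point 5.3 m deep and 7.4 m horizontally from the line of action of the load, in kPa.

Δσ_z ≈ 2.45 kPa

Boussinesq vertical stress below a point load on an elastic half-space:
Δσ_z = 3P/(2πz²) · [1 + (r/z)²]^(−5/2)
r/z = 7.4/5.3 = 1.3962; [1+(r/z)²]^(−5/2) = 0.066934.
Δσ_z = 3×2150/(2π×5.3²) × 0.066934 = 36.545 × 0.066934 = 2.446 kPa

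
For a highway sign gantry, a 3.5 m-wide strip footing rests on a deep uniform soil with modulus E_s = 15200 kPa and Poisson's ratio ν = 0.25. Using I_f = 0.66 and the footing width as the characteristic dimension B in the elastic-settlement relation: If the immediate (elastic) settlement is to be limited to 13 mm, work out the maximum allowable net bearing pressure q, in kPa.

q ≈ 91.2 kPa

S_e = q·B·(1−ν²)/E_s · I_f  ⇒  q = S_e·E_s / (B·(1−ν²)·I_f).
q = 0.013 × 15200 / (3.5 × 0.9375 × 0.66) = 91.24 kPa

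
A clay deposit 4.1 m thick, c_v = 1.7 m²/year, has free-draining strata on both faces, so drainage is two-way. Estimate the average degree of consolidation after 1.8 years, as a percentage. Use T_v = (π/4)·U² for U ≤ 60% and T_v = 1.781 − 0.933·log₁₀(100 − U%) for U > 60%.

Drainage path length: H_d = H/2 = 2.05 m (double drainage).
T_v = c_v·t/H_d² = 1.7×1.8/2.05² = 0.72814.
T_v = 0.72814 corresponds to the U > 60% branch:
U = 1 − 10^((1.781 − T_v)/0.933)/100 = 0.8656

U ≈ 86.6 %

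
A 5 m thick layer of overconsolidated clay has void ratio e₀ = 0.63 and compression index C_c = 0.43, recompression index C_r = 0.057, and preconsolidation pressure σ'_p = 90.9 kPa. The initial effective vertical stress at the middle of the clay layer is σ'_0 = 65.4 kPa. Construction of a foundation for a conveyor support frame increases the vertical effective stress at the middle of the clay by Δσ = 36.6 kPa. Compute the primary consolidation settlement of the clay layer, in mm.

S_c ≈ 91 mm

Final effective stress: σ'_f = 65.4 + 36.6 = 102 kPa.
σ'_f = 102 > σ'_p = 90.9 kPa, so the stress path crosses the preconsolidation pressure — recompression up to σ'_p, then virgin compression beyond:
S_c = H/(1+e₀)·[C_r·log₁₀(σ'_p/σ'_0) + C_c·log₁₀(σ'_f/σ'_p)]
    = 5/1.63 × [0.057×log₁₀(90.9/65.4) + 0.43×log₁₀(102/90.9)]
    = 3.0675 × [0.0081502 + 0.021516] = 0.091 m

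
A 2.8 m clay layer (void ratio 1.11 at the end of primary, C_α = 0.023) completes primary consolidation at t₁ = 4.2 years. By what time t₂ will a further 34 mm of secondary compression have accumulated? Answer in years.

S_s = C_α·H/(1+e_p)·log₁₀(t₂/t₁) ⇒ log₁₀(t₂/t₁) = S_s·(1+e_p)/(C_α·H).
log₁₀(t₂/t₁) = 0.034 × (1+1.11) / (0.023×2.8) = 1.114
t₂ = t₁ × 10^1.114 = 4.2 × 13 = 54.6 years

t₂ ≈ 54.6 years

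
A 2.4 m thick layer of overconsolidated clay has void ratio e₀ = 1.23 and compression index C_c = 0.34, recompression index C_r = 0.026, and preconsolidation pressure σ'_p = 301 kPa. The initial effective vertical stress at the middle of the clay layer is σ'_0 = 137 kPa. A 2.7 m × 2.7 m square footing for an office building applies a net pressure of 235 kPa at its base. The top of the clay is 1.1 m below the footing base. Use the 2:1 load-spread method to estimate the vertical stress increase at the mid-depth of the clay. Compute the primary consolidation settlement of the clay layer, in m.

Mid-depth of clay below the footing base: z = 1.1 + 2.4/2 = 2.3 m.
Stress increase at mid-clay by the 2:1 spreading method:
Δσ = qBL/((B+z)(L+z)) = 235×2.7×2.7/((2.7+2.3)(2.7+2.3)) = 68.526 kPa
Final effective stress: σ'_f = 137 + 68.526 = 205.53 kPa.
σ'_f = 205.53 ≤ σ'_p = 301 kPa, so the clay remains overconsolidated and only the recompression index applies:
S_c = C_r·H/(1+e₀)·log₁₀(σ'_f/σ'_0) = 0.026×2.4/2.23×log₁₀(205.53/137)
    = 0.027981 × 0.17615 = 0.004929 m

S_c ≈ 0.00493 m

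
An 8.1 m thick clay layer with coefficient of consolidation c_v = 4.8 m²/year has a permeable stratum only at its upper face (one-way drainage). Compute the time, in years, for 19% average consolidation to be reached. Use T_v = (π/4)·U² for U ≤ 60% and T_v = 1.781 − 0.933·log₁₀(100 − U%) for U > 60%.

Drainage path length: H_d = H = 8.1 m (single drainage).
U ≤ 60%: T_v = (π/4)·U² = (π/4)×0.19² = 0.028353.
t = T_v·H_d²/c_v = 0.028353×8.1²/4.8 = 0.3876 years.

t ≈ 0.388 years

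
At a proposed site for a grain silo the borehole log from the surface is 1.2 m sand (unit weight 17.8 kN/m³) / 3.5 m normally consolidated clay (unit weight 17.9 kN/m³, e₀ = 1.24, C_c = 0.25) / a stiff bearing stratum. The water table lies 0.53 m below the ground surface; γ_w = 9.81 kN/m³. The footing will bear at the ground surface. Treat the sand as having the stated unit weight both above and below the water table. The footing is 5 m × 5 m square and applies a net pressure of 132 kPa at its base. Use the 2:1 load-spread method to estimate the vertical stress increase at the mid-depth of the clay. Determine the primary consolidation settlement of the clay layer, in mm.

S_c ≈ 175 mm

Mid-depth of clay below the ground surface: z = 1.2 + 3.5/2 = 2.95 m.
Total vertical stress at mid-clay: σ_v = 17.8×1.2 + 17.9×1.75 = 52.685 kPa.
Pore pressure: u = 9.81×(2.95 − 0.53) = 23.74 kPa.
Initial effective stress: σ'_0 = σ_v − u = 52.685 − 23.74 = 28.945 kPa.
Stress increase at mid-clay by the 2:1 spreading method:
Δσ = qBL/((B+z)(L+z)) = 132×5×5/((5+2.95)(5+2.95)) = 52.213 kPa
Final effective stress: σ'_f = σ'_0 + Δσ = 28.945 + 52.213 = 81.158 kPa.
Normally consolidated clay, so the full stress increment lies on the virgin compression line:
S_c = C_c·H/(1+e₀)·log₁₀(σ'_f/σ'_0) = 0.25×3.5/(1+1.24)×log₁₀(81.158/28.945)
    = 0.39062 × 0.44776 = 0.1749 m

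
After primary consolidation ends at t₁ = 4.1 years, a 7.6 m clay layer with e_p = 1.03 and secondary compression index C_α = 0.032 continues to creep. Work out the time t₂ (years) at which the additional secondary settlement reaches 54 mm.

t₂ ≈ 11.6 years

S_s = C_α·H/(1+e_p)·log₁₀(t₂/t₁) ⇒ log₁₀(t₂/t₁) = S_s·(1+e_p)/(C_α·H).
log₁₀(t₂/t₁) = 0.054 × (1+1.03) / (0.032×7.6) = 0.4507
t₂ = t₁ × 10^0.4507 = 4.1 × 2.823 = 11.58 years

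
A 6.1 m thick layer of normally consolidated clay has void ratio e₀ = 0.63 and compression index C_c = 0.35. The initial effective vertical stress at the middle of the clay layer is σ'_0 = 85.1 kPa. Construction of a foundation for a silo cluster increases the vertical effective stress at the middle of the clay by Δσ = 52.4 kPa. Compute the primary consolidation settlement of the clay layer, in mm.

S_c ≈ 273 mm

Final effective stress: σ'_f = σ'_0 + Δσ = 85.1 + 52.4 = 137.5 kPa.
Normally consolidated clay, so the full stress increment lies on the virgin compression line:
S_c = C_c·H/(1+e₀)·log₁₀(σ'_f/σ'_0) = 0.35×6.1/(1+0.63)×log₁₀(137.5/85.1)
    = 1.3098 × 0.20837 = 0.2729 m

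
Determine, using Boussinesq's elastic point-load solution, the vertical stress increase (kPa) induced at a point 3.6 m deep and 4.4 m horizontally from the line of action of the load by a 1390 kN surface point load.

Δσ_z ≈ 5.21 kPa

Boussinesq vertical stress below a point load on an elastic half-space:
Δσ_z = 3P/(2πz²) · [1 + (r/z)²]^(−5/2)
r/z = 4.4/3.6 = 1.2222; [1+(r/z)²]^(−5/2) = 0.10182.
Δσ_z = 3×1390/(2π×3.6²) × 0.10182 = 51.21 × 0.10182 = 5.214 kPa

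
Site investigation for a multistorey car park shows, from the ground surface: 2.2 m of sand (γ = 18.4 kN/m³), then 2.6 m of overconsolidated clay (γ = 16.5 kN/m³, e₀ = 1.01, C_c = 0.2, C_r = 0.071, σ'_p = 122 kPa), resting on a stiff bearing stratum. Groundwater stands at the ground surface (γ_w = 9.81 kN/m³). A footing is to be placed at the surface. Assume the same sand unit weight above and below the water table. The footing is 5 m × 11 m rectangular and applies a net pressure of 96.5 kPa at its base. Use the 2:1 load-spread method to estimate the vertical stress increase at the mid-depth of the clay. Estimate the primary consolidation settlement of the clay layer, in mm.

S_c ≈ 37.5 mm

Mid-depth of clay below the ground surface: z = 2.2 + 2.6/2 = 3.5 m.
Total vertical stress at mid-clay: σ_v = 18.4×2.2 + 16.5×1.3 = 61.93 kPa.
Pore pressure: u = 9.81×(3.5 − 0) = 34.335 kPa.
Initial effective stress: σ'_0 = σ_v − u = 61.93 − 34.335 = 27.595 kPa.
Stress increase at mid-clay by the 2:1 spreading method:
Δσ = qBL/((B+z)(L+z)) = 96.5×5×11/((5+3.5)(11+3.5)) = 43.063 kPa
Final effective stress: σ'_f = 27.595 + 43.063 = 70.658 kPa.
σ'_f = 70.658 ≤ σ'_p = 122 kPa, so the clay remains overconsolidated and only the recompression index applies:
S_c = C_r·H/(1+e₀)·log₁₀(σ'_f/σ'_0) = 0.071×2.6/2.01×log₁₀(70.658/27.595)
    = 0.091839 × 0.40833 = 0.0375 m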